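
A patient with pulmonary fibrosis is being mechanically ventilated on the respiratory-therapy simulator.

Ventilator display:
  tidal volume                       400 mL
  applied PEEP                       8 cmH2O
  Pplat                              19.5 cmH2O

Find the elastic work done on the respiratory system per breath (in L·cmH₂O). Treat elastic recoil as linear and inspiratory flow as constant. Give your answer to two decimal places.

2.30

Elastic work ≈ ½ × (Pplat − PEEP) × Vt = 0.5 × (19.5 − 8) × 0.400 L = 0.5 × 11.5 × 0.400 = 2.3 L·cmH2O.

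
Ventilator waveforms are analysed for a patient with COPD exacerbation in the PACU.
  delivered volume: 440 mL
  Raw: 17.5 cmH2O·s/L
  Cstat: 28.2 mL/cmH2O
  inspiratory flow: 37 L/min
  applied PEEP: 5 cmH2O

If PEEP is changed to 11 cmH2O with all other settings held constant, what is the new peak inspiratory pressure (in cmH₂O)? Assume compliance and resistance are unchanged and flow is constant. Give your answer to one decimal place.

37.4

Flow: 37 L/min ÷ 60 = 0.6167 L/s.
PIP = Vt/C + R·V̇ + PEEP (constant-flow equation of motion).
Only the baseline term changes: ΔPIP = ΔPEEP = 11 − 5 = 6.0 cmH2O.
Original PIP = 440/28.2 + 17.5×0.6167 + 5 = 31.395 cmH2O; new PIP = 31.395 + (6.0) = 37.395 cmH2O.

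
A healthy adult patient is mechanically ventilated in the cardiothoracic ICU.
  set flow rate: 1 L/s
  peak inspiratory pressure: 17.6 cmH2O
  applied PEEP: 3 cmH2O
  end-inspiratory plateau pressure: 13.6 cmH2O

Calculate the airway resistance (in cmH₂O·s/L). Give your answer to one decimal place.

Raw = (PIP − Pplat) / flow = (17.6 − 13.6) / 1 = 4.0 / 1 = 4.0 cmH2O·s/L.

4.0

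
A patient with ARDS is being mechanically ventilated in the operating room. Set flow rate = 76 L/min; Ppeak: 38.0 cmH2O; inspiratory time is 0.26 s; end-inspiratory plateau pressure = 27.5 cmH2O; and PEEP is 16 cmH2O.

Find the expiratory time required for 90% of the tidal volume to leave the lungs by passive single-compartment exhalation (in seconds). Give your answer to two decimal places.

0.55

Flow: 76 L/min ÷ 60 = 1.2667 L/s.
Vt = flow × Ti = 1.2667 L/s × 0.26 s × 1000 mL/L = 329.34 mL.
R = (PIP − Pplat)/V̇ = (38.0 − 27.5) / 1.2667 = 10.5/1.2667 = 8.289 cmH2O·s/L.
C = Vt/(Pplat − PEEP) = 329.34 / (27.5 − 16) = 329.34/11.5 = 28.638 mL/cmH2O.
τ = R × C = 8.289 × 0.02864 L/cmH2O = 0.2374 s.
t = −τ·ln(1 − 0.90) = −0.2374·ln(0.1) = 0.5466 s.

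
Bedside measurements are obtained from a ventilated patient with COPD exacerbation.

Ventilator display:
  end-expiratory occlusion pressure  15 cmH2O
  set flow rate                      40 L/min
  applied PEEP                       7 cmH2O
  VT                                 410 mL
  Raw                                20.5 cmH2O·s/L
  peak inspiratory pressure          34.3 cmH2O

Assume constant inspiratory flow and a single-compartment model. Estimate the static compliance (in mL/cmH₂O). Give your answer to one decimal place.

Flow: 40 L/min ÷ 60 = 0.6667 L/s.
Total PEEP = 15 cmH2O (set 7 + intrinsic 8); this is the baseline alveolar pressure.
Equation of motion (constant flow): PIP = Vt/C + R·V̇ + PEEP.
Vt/C = PIP − R·V̇ − PEEP = 34.3 − 20.5×0.6667 − 15 = 34.3 − 13.667 − 15 = 5.633 cmH2O.
C = Vt / 5.633 = 410 / 5.633 = 72.785 mL/cmH2O.

72.8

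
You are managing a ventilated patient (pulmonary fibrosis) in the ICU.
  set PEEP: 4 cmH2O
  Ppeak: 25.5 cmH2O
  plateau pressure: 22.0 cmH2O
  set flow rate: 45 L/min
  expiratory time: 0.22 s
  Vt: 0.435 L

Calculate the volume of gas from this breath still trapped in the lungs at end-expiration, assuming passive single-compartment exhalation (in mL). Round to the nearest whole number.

62

Flow: 45 L/min ÷ 60 = 0.75 L/s.
R = (PIP − Pplat)/V̇ = (25.5 − 22.0) / 0.75 = 3.5/0.75 = 4.667 cmH2O·s/L.
C = Vt/(Pplat − PEEP) = 435.0 / (22.0 − 4) = 435.0/18.0 = 24.167 mL/cmH2O.
τ = R × C = 4.667 × 0.02417 L/cmH2O = 0.1128 s.
Fraction remaining = e^(−Te/τ) = e^(−0.22/0.1128) = 0.1422.
Trapped volume = 435.0 × 0.1422 = 61.857 mL.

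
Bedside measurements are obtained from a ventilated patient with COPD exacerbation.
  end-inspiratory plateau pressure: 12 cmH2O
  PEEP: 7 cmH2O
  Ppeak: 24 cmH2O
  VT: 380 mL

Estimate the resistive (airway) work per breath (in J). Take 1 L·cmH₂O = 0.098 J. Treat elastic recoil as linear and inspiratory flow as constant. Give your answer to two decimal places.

With constant inspiratory flow the resistive pressure is constant at PIP − Pplat = 24 − 12 = 12.0 cmH2O, so resistive work = 12.0 × 0.380 = 4.56 L·cmH2O.
× 0.098 J/(L·cmH2O) → 0.4469 J.

0.45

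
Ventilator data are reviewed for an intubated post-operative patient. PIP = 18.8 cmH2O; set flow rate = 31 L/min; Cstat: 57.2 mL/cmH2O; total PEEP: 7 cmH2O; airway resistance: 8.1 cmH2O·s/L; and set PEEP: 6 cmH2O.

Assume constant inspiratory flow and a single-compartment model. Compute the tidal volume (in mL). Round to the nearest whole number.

436

Flow: 31 L/min ÷ 60 = 0.5167 L/s.
Total PEEP = 7 cmH2O (set 6 + intrinsic 1); this is the baseline alveolar pressure.
Equation of motion (constant flow): PIP = Vt/C + R·V̇ + PEEP.
Vt/C = PIP − R·V̇ − PEEP = 18.8 − 4.185 − 7 = 7.615 cmH2O.
Vt = C × 7.615 = 57.2 × 7.615 = 435.58 mL.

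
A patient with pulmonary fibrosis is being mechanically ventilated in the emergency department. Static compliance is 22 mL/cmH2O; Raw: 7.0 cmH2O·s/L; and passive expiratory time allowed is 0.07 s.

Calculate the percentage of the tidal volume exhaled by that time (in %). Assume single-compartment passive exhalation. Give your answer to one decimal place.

τ = R × C = 7.0 × 22 mL/cmH2O = 7.0 × 0.022 L/cmH2O = 0.154 s.
Passive exhalation: V(t)/V₀ = e^(−t/τ) = e^(−0.07/0.154) = 0.6347.
Fraction exhaled = 1 − 0.6347 = 0.3653 → 36.53%.

36.5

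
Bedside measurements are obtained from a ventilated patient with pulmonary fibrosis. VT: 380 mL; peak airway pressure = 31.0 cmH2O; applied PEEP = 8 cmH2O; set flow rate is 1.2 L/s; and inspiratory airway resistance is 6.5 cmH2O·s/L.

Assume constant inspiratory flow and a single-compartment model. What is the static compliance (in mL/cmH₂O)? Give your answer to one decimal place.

25.0

Equation of motion (constant flow): PIP = Vt/C + R·V̇ + PEEP.
Vt/C = PIP − R·V̇ − PEEP = 31.0 − 6.5×1.2 − 8 = 31.0 − 7.8 − 8 = 15.2 cmH2O.
C = Vt / 15.2 = 380 / 15.2 = 25.0 mL/cmH2O.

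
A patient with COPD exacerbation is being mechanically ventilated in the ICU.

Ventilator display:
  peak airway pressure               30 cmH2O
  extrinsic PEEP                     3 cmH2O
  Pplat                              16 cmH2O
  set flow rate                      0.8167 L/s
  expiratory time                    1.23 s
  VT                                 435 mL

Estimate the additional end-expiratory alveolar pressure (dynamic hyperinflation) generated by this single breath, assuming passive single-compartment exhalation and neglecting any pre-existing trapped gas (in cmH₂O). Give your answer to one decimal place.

R = (PIP − Pplat)/V̇ = (30 − 16) / 0.8167 = 14.0/0.8167 = 17.142 cmH2O·s/L.
C = Vt/(Pplat − PEEP) = 435.0 / (16 − 3) = 435.0/13.0 = 33.462 mL/cmH2O.
τ = R × C = 17.142 × 0.03346 L/cmH2O = 0.5736 s.
Fraction remaining = e^(−Te/τ) = e^(−1.23/0.5736) = 0.1171; trapped volume = 435.0 × 0.1171 = 50.939 mL.
Additional alveolar pressure from trapping ≈ V_trapped / C = 50.939 / 33.462 = 1.522 cmH2O.

1.5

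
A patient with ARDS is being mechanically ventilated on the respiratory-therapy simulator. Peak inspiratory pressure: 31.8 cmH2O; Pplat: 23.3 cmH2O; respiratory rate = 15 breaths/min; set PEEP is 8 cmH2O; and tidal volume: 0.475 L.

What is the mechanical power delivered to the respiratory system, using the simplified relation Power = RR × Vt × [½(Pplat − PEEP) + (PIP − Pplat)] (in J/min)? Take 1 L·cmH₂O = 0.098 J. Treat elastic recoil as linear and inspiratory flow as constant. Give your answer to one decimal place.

11.3

Per-breath work = Vt × [½(Pplat−PEEP) + (PIP−Pplat)] = 0.475 × [0.5×15.3 + 8.5] = 0.475 × 16.15 = 7.671 L·cmH2O.
Power = 15 × 7.671 = 115.07 L·cmH2O/min.
× 0.098 J/(L·cmH2O) → 11.277 J/min.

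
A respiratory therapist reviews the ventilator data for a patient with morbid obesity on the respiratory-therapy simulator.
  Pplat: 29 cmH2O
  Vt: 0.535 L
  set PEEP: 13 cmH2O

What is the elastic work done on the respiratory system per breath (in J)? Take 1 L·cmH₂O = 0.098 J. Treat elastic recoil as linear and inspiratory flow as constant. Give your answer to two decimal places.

0.42

Elastic work ≈ ½ × (Pplat − PEEP) × Vt = 0.5 × (29 − 13) × 0.535 L = 0.5 × 16.0 × 0.535 = 4.28 L·cmH2O.
× 0.098 J/(L·cmH2O) → 0.4194 J.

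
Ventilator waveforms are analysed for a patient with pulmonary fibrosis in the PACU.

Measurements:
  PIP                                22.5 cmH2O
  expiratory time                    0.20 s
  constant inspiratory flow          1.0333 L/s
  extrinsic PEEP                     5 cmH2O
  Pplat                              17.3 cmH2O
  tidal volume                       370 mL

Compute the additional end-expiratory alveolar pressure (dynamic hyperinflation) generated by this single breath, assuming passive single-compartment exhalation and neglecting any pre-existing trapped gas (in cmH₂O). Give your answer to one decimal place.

3.3

R = (PIP − Pplat)/V̇ = (22.5 − 17.3) / 1.0333 = 5.2/1.0333 = 5.032 cmH2O·s/L.
C = Vt/(Pplat − PEEP) = 370.0 / (17.3 − 5) = 370.0/12.3 = 30.081 mL/cmH2O.
τ = R × C = 5.032 × 0.03008 L/cmH2O = 0.1514 s.
Fraction remaining = e^(−Te/τ) = e^(−0.20/0.1514) = 0.2669; trapped volume = 370.0 × 0.2669 = 98.753 mL.
Additional alveolar pressure from trapping ≈ V_trapped / C = 98.753 / 30.081 = 3.283 cmH2O.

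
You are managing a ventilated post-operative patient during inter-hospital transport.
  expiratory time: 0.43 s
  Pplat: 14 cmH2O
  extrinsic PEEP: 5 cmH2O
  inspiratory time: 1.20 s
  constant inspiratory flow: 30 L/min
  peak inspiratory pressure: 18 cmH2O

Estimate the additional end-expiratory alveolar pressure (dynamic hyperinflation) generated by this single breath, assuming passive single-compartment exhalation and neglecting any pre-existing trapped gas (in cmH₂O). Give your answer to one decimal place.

4.0

Flow: 30 L/min ÷ 60 = 0.5 L/s.
Vt = flow × Ti = 0.5 L/s × 1.20 s × 1000 mL/L = 600.0 mL.
R = (PIP − Pplat)/V̇ = (18 − 14) / 0.5 = 4.0/0.5 = 8.0 cmH2O·s/L.
C = Vt/(Pplat − PEEP) = 600.0 / (14 − 5) = 600.0/9.0 = 66.667 mL/cmH2O.
τ = R × C = 8.0 × 0.06667 L/cmH2O = 0.5334 s.
Fraction remaining = e^(−Te/τ) = e^(−0.43/0.5334) = 0.4466; trapped volume = 600.0 × 0.4466 = 267.96 mL.
Additional alveolar pressure from trapping ≈ V_trapped / C = 267.96 / 66.667 = 4.019 cmH2O.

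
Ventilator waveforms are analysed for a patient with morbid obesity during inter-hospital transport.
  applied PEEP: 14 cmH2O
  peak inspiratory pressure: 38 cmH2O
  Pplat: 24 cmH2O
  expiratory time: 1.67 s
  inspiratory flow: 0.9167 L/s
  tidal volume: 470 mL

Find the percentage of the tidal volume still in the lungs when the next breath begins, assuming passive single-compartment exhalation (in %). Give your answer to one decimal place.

R = (PIP − Pplat)/V̇ = (38 − 24) / 0.9167 = 14.0/0.9167 = 15.272 cmH2O·s/L.
C = Vt/(Pplat − PEEP) = 470.0 / (24 − 14) = 470.0/10.0 = 47.0 mL/cmH2O.
τ = R × C = 15.272 × 0.047 L/cmH2O = 0.7178 s.
Fraction remaining at end-expiration = e^(−Te/τ) = e^(−1.67/0.7178) = 0.09763 → 9.763%.

9.8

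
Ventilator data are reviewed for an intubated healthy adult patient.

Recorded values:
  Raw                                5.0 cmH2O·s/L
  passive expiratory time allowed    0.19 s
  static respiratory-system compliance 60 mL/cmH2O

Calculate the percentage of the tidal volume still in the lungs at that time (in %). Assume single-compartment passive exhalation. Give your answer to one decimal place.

τ = R × C = 5.0 × 60 mL/cmH2O = 5.0 × 0.060 L/cmH2O = 0.3 s.
Passive exhalation: V(t)/V₀ = e^(−t/τ) = e^(−0.19/0.3) = 0.5308.
Fraction remaining = 0.5308 → 53.08%.

53.1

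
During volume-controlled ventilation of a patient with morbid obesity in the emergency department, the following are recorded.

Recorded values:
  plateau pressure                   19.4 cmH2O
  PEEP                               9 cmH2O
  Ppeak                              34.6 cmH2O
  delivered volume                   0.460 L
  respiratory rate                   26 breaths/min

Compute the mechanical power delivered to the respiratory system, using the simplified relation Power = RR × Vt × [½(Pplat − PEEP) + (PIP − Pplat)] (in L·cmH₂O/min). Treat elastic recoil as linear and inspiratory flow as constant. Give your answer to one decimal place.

Per-breath work = Vt × [½(Pplat−PEEP) + (PIP−Pplat)] = 0.460 × [0.5×10.4 + 15.2] = 0.460 × 20.4 = 9.384 L·cmH2O.
Power = 26 × 9.384 = 243.98 L·cmH2O/min.

244.0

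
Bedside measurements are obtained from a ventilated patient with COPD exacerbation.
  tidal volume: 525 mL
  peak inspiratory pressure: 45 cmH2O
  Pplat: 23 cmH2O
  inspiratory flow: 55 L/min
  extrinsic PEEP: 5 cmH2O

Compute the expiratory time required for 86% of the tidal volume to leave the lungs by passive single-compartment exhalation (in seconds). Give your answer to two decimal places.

1.38

Flow: 55 L/min ÷ 60 = 0.9167 L/s.
R = (PIP − Pplat)/V̇ = (45 − 23) / 0.9167 = 22.0/0.9167 = 23.999 cmH2O·s/L.
C = Vt/(Pplat − PEEP) = 525.0 / (23 − 5) = 525.0/18.0 = 29.167 mL/cmH2O.
τ = R × C = 23.999 × 0.02917 L/cmH2O = 0.7001 s.
t = −τ·ln(1 − 0.86) = −0.7001·ln(0.14) = 1.376 s.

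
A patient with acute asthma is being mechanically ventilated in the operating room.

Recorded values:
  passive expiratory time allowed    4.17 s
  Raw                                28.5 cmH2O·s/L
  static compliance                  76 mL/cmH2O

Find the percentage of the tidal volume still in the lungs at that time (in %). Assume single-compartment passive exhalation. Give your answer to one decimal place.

14.6

τ = R × C = 28.5 × 76 mL/cmH2O = 28.5 × 0.076 L/cmH2O = 2.166 s.
Passive exhalation: V(t)/V₀ = e^(−t/τ) = e^(−4.17/2.166) = 0.1458.
Fraction remaining = 0.1458 → 14.58%.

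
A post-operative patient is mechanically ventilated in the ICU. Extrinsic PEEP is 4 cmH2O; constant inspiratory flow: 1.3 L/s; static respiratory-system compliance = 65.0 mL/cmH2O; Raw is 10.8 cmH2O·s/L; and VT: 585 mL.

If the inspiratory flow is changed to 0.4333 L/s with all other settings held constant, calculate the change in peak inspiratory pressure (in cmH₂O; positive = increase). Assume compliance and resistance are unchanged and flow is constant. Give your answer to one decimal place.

PIP = Vt/C + R·V̇ + PEEP (constant-flow equation of motion).
Only the resistive term changes: ΔPIP = R × ΔV̇ = 10.8 × (0.4333 − 1.3) = 10.8 × -0.8667 = -9.36 cmH2O.

-9.4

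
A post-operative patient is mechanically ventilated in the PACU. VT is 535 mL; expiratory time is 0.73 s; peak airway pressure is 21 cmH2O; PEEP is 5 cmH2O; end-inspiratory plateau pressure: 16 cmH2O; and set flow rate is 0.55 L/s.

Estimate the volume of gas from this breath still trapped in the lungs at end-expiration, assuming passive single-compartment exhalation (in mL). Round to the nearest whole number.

103

R = (PIP − Pplat)/V̇ = (21 − 16) / 0.55 = 5.0/0.55 = 9.091 cmH2O·s/L.
C = Vt/(Pplat − PEEP) = 535.0 / (16 − 5) = 535.0/11.0 = 48.636 mL/cmH2O.
τ = R × C = 9.091 × 0.04864 L/cmH2O = 0.4422 s.
Fraction remaining = e^(−Te/τ) = e^(−0.73/0.4422) = 0.1919.
Trapped volume = 535.0 × 0.1919 = 102.67 mL.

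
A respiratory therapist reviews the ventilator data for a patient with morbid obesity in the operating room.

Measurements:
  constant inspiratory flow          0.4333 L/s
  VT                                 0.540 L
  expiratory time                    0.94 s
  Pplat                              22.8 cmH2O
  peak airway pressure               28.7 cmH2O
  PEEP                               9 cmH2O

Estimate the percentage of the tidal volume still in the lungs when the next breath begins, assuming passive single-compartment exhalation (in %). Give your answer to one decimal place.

17.1

R = (PIP − Pplat)/V̇ = (28.7 − 22.8) / 0.4333 = 5.9/0.4333 = 13.616 cmH2O·s/L.
C = Vt/(Pplat − PEEP) = 540.0 / (22.8 − 9) = 540.0/13.8 = 39.13 mL/cmH2O.
τ = R × C = 13.616 × 0.03913 L/cmH2O = 0.5328 s.
Fraction remaining at end-expiration = e^(−Te/τ) = e^(−0.94/0.5328) = 0.1713 → 17.13%.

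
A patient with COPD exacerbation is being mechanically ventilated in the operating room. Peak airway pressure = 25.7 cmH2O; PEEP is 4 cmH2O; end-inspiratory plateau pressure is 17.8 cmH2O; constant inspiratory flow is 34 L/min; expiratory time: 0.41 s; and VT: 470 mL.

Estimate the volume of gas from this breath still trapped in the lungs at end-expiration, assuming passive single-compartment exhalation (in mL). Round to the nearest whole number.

Flow: 34 L/min ÷ 60 = 0.5667 L/s.
R = (PIP − Pplat)/V̇ = (25.7 − 17.8) / 0.5667 = 7.9/0.5667 = 13.94 cmH2O·s/L.
C = Vt/(Pplat − PEEP) = 470.0 / (17.8 − 4) = 470.0/13.8 = 34.058 mL/cmH2O.
τ = R × C = 13.94 × 0.03406 L/cmH2O = 0.4748 s.
Fraction remaining = e^(−Te/τ) = e^(−0.41/0.4748) = 0.4217.
Trapped volume = 470.0 × 0.4217 = 198.2 mL.

198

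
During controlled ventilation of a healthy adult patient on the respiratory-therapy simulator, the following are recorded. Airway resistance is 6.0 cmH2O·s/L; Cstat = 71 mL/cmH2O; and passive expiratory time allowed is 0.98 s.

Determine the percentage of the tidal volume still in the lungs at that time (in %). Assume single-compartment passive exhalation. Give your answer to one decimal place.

τ = R × C = 6.0 × 71 mL/cmH2O = 6.0 × 0.071 L/cmH2O = 0.426 s.
Passive exhalation: V(t)/V₀ = e^(−t/τ) = e^(−0.98/0.426) = 0.1002.
Fraction remaining = 0.1002 → 10.02%.

10.0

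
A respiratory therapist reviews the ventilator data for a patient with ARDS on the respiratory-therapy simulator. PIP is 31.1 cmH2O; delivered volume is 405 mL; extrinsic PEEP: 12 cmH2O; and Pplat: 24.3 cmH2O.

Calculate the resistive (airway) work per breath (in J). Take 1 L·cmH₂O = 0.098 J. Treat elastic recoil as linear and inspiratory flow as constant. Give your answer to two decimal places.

With constant inspiratory flow the resistive pressure is constant at PIP − Pplat = 31.1 − 24.3 = 6.8 cmH2O, so resistive work = 6.8 × 0.405 = 2.754 L·cmH2O.
× 0.098 J/(L·cmH2O) → 0.2699 J.

0.27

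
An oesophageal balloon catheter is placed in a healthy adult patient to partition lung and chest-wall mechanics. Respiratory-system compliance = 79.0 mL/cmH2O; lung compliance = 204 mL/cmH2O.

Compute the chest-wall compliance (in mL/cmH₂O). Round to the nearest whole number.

1/Ccw = 1/Crs − 1/CL.
1/Ccw = 1/79.0 − 1/204 = 0.007756.
Ccw = 128.93 mL/cmH2O.

129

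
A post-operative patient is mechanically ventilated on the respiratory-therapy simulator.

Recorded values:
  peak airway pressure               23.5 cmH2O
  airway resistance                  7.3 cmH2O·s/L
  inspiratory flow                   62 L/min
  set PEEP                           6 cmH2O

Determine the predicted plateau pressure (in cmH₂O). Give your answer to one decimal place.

16.0

Flow: 62 L/min ÷ 60 = 1.0333 L/s.
Pplat = PIP − Raw × flow = 23.5 − 7.3 × 1.0333 = 23.5 − 7.543 = 15.957 cmH2O.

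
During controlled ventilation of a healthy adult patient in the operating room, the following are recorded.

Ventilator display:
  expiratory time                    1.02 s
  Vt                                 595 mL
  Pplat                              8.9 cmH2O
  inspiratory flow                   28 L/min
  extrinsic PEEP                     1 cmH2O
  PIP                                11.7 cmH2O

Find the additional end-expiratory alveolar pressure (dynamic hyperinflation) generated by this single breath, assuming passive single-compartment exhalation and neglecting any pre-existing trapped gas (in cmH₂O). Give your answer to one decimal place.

Flow: 28 L/min ÷ 60 = 0.4667 L/s.
R = (PIP − Pplat)/V̇ = (11.7 − 8.9) / 0.4667 = 2.8/0.4667 = 6.0 cmH2O·s/L.
C = Vt/(Pplat − PEEP) = 595.0 / (8.9 − 1) = 595.0/7.9 = 75.316 mL/cmH2O.
τ = R × C = 6.0 × 0.07532 L/cmH2O = 0.4519 s.
Fraction remaining = e^(−Te/τ) = e^(−1.02/0.4519) = 0.1046; trapped volume = 595.0 × 0.1046 = 62.237 mL.
Additional alveolar pressure from trapping ≈ V_trapped / C = 62.237 / 75.316 = 0.8263 cmH2O.

0.8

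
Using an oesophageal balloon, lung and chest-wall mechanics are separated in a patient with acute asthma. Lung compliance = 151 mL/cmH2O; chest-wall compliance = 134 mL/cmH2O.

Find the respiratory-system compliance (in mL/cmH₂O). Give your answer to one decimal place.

Lung and chest wall are elastances in series: 1/Crs = 1/CL + 1/Ccw.
1/Crs = 1/151 + 1/134 = 0.01409.
Crs = 70.972 mL/cmH2O.

71.0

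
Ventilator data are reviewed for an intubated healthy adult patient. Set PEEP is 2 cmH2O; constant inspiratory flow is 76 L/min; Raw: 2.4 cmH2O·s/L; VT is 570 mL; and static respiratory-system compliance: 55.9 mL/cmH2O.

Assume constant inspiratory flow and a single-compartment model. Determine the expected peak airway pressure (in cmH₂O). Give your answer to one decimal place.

Flow: 76 L/min ÷ 60 = 1.2667 L/s.
Equation of motion (constant flow): PIP = Vt/C + R·V̇ + PEEP.
PIP = 570/55.9 + 2.4×1.2667 + 2 = 10.197 + 3.04 + 2 = 15.237 cmH2O.

15.2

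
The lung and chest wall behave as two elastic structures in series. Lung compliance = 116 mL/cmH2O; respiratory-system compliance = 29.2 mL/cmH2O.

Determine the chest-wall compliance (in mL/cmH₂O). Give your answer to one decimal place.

39.0

1/Ccw = 1/Crs − 1/CL.
1/Ccw = 1/29.2 − 1/116 = 0.02563.
Ccw = 39.017 mL/cmH2O.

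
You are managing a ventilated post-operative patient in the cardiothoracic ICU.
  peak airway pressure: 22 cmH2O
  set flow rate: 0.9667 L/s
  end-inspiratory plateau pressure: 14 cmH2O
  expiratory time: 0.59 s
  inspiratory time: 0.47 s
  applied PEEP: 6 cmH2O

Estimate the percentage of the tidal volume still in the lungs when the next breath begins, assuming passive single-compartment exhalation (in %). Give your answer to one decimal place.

28.5

Vt = flow × Ti = 0.9667 L/s × 0.47 s × 1000 mL/L = 454.35 mL.
R = (PIP − Pplat)/V̇ = (22 − 14) / 0.9667 = 8.0/0.9667 = 8.276 cmH2O·s/L.
C = Vt/(Pplat − PEEP) = 454.35 / (14 − 6) = 454.35/8.0 = 56.794 mL/cmH2O.
τ = R × C = 8.276 × 0.05679 L/cmH2O = 0.47 s.
Fraction remaining at end-expiration = e^(−Te/τ) = e^(−0.59/0.47) = 0.285 → 28.5%.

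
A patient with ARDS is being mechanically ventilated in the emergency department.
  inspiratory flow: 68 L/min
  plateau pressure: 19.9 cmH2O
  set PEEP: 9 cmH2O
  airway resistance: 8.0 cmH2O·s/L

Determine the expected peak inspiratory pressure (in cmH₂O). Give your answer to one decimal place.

29.0

Flow: 68 L/min ÷ 60 = 1.1333 L/s.
PIP = Pplat + Raw × flow = 19.9 + 8.0 × 1.1333 = 19.9 + 9.066 = 28.966 cmH2O.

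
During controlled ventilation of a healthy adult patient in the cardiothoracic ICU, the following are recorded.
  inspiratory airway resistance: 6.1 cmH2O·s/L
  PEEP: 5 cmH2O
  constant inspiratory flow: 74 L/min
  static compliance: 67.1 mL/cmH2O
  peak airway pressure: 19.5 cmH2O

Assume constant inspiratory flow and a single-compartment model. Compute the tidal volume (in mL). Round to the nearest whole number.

468

Flow: 74 L/min ÷ 60 = 1.2333 L/s.
Equation of motion (constant flow): PIP = Vt/C + R·V̇ + PEEP.
Vt/C = PIP − R·V̇ − PEEP = 19.5 − 7.523 − 5 = 6.977 cmH2O.
Vt = C × 6.977 = 67.1 × 6.977 = 468.16 mL.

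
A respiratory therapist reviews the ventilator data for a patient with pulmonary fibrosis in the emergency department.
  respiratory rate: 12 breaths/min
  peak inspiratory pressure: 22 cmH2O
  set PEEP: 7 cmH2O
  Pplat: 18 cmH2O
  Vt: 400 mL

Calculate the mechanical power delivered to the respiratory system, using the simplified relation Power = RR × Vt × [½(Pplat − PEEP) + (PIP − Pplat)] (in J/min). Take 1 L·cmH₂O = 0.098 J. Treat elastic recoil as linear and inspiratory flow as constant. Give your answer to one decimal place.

4.5

Per-breath work = Vt × [½(Pplat−PEEP) + (PIP−Pplat)] = 0.400 × [0.5×11.0 + 4.0] = 0.400 × 9.5 = 3.8 L·cmH2O.
Power = 12 × 3.8 = 45.6 L·cmH2O/min.
× 0.098 J/(L·cmH2O) → 4.469 J/min.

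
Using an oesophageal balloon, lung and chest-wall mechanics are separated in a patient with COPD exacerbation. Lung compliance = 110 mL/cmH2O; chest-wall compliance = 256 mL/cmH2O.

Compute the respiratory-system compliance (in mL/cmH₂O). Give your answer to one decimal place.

Lung and chest wall are elastances in series: 1/Crs = 1/CL + 1/Ccw.
1/Crs = 1/110 + 1/256 = 0.013.
Crs = 76.923 mL/cmH2O.

76.9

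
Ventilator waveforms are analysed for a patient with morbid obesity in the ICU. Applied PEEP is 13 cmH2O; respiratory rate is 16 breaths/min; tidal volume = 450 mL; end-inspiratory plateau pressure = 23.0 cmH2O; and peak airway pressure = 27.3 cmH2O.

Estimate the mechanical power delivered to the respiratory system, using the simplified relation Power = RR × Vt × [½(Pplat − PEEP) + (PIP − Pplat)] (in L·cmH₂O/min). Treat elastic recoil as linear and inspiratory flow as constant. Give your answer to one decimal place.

Per-breath work = Vt × [½(Pplat−PEEP) + (PIP−Pplat)] = 0.450 × [0.5×10.0 + 4.3] = 0.450 × 9.3 = 4.185 L·cmH2O.
Power = 16 × 4.185 = 66.96 L·cmH2O/min.

67.0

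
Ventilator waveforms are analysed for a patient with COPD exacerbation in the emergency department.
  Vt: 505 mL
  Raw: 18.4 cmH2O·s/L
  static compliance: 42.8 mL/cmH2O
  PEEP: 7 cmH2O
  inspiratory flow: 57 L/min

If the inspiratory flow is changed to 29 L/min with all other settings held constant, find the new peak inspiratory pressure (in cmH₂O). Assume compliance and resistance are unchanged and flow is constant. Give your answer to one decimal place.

27.7

Flow: 57 L/min ÷ 60 = 0.95 L/s.
New flow: 29 L/min ÷ 60 = 0.4833 L/s.
PIP = Vt/C + R·V̇ + PEEP (constant-flow equation of motion).
Only the resistive term changes: ΔPIP = R × ΔV̇ = 18.4 × (0.4833 − 0.95) = 18.4 × -0.4667 = -8.587 cmH2O.
Original PIP = 505/42.8 + 18.4×0.95 + 7 = 36.279 cmH2O; new PIP = 36.279 + (-8.587) = 27.692 cmH2O.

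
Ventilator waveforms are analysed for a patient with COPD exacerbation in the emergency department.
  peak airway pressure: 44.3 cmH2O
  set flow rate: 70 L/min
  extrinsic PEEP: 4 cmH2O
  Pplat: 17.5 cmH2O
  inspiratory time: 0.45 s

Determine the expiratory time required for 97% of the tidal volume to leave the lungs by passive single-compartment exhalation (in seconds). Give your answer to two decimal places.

3.13

Flow: 70 L/min ÷ 60 = 1.1667 L/s.
Vt = flow × Ti = 1.1667 L/s × 0.45 s × 1000 mL/L = 525.02 mL.
R = (PIP − Pplat)/V̇ = (44.3 − 17.5) / 1.1667 = 26.8/1.1667 = 22.971 cmH2O·s/L.
C = Vt/(Pplat − PEEP) = 525.02 / (17.5 − 4) = 525.02/13.5 = 38.89 mL/cmH2O.
τ = R × C = 22.971 × 0.03889 L/cmH2O = 0.8933 s.
t = −τ·ln(1 − 0.97) = −0.8933·ln(0.03) = 3.132 s.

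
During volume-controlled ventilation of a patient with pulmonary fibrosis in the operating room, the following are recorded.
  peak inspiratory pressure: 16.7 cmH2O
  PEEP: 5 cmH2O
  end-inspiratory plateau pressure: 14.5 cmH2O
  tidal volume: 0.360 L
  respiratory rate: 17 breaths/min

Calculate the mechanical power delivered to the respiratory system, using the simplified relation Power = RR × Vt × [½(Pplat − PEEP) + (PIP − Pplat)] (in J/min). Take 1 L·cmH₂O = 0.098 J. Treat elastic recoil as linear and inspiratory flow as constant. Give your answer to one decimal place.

4.2

Per-breath work = Vt × [½(Pplat−PEEP) + (PIP−Pplat)] = 0.360 × [0.5×9.5 + 2.2] = 0.360 × 6.95 = 2.502 L·cmH2O.
Power = 17 × 2.502 = 42.534 L·cmH2O/min.
× 0.098 J/(L·cmH2O) → 4.168 J/min.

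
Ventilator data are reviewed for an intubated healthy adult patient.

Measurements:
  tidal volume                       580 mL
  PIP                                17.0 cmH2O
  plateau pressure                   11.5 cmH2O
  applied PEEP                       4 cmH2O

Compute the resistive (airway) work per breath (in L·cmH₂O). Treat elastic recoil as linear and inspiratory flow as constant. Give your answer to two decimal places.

With constant inspiratory flow the resistive pressure is constant at PIP − Pplat = 17.0 − 11.5 = 5.5 cmH2O, so resistive work = 5.5 × 0.580 = 3.19 L·cmH2O.

3.19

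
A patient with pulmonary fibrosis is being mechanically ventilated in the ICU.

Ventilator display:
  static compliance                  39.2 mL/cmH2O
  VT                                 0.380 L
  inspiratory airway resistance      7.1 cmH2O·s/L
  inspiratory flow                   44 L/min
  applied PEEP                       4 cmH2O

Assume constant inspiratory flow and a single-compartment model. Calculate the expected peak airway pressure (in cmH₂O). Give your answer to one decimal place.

Flow: 44 L/min ÷ 60 = 0.7333 L/s.
Equation of motion (constant flow): PIP = Vt/C + R·V̇ + PEEP.
PIP = 380/39.2 + 7.1×0.7333 + 4 = 9.694 + 5.206 + 4 = 18.9 cmH2O.

18.9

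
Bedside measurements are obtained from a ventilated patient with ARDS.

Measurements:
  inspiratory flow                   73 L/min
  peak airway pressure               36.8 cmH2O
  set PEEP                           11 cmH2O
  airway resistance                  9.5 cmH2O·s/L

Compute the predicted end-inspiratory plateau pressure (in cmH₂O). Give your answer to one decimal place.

25.2

Flow: 73 L/min ÷ 60 = 1.2167 L/s.
Pplat = PIP − Raw × flow = 36.8 − 9.5 × 1.2167 = 36.8 − 11.559 = 25.241 cmH2O.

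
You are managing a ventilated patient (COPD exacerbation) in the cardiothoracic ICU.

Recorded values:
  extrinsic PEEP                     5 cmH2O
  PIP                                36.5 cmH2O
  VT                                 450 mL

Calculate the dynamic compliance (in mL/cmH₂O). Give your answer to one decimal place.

14.3

Dynamic compliance = Vt / (PIP − PEEP) = 450 / (36.5 − 5) = 450 / 31.5 = 14.286 mL/cmH2O.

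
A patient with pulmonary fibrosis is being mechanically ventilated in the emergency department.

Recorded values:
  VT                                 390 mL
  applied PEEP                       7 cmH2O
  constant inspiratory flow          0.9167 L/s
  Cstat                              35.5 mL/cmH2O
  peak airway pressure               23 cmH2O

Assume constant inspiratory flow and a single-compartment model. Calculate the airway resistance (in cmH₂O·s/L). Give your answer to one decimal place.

Equation of motion (constant flow): PIP = Vt/C + R·V̇ + PEEP.
R·V̇ = PIP − Vt/C − PEEP = 23 − 390/35.5 − 7 = 23 − 10.986 − 7 = 5.014 cmH2O.
R = 5.014 / 0.9167 = 5.47 cmH2O·s/L.

5.5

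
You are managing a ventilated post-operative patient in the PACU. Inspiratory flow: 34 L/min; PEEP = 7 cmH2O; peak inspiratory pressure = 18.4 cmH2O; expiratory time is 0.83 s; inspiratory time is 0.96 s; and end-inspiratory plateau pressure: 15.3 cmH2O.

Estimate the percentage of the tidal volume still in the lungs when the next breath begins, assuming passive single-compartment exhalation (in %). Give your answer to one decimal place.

Flow: 34 L/min ÷ 60 = 0.5667 L/s.
Vt = flow × Ti = 0.5667 L/s × 0.96 s × 1000 mL/L = 544.03 mL.
R = (PIP − Pplat)/V̇ = (18.4 − 15.3) / 0.5667 = 3.1/0.5667 = 5.47 cmH2O·s/L.
C = Vt/(Pplat − PEEP) = 544.03 / (15.3 − 7) = 544.03/8.3 = 65.546 mL/cmH2O.
τ = R × C = 5.47 × 0.06555 L/cmH2O = 0.3586 s.
Fraction remaining at end-expiration = e^(−Te/τ) = e^(−0.83/0.3586) = 0.09881 → 9.881%.

9.9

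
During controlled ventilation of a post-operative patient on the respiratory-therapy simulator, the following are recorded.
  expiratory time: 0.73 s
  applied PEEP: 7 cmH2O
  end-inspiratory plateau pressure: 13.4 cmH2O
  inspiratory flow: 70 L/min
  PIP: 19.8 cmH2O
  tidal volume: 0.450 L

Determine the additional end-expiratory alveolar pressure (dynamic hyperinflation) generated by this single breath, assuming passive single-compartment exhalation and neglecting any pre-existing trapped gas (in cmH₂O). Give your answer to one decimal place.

Flow: 70 L/min ÷ 60 = 1.1667 L/s.
R = (PIP − Pplat)/V̇ = (19.8 − 13.4) / 1.1667 = 6.4/1.1667 = 5.486 cmH2O·s/L.
C = Vt/(Pplat − PEEP) = 450.0 / (13.4 − 7) = 450.0/6.4 = 70.313 mL/cmH2O.
τ = R × C = 5.486 × 0.07031 L/cmH2O = 0.3857 s.
Fraction remaining = e^(−Te/τ) = e^(−0.73/0.3857) = 0.1507; trapped volume = 450.0 × 0.1507 = 67.815 mL.
Additional alveolar pressure from trapping ≈ V_trapped / C = 67.815 / 70.313 = 0.9645 cmH2O.

1.0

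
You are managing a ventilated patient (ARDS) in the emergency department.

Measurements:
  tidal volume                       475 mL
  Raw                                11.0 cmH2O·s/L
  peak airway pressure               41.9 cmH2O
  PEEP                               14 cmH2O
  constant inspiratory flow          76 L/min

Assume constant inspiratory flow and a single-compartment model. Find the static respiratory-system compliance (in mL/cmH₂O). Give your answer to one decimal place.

34.0

Flow: 76 L/min ÷ 60 = 1.2667 L/s.
Equation of motion (constant flow): PIP = Vt/C + R·V̇ + PEEP.
Vt/C = PIP − R·V̇ − PEEP = 41.9 − 11.0×1.2667 − 14 = 41.9 − 13.934 − 14 = 13.966 cmH2O.
C = Vt / 13.966 = 475 / 13.966 = 34.011 mL/cmH2O.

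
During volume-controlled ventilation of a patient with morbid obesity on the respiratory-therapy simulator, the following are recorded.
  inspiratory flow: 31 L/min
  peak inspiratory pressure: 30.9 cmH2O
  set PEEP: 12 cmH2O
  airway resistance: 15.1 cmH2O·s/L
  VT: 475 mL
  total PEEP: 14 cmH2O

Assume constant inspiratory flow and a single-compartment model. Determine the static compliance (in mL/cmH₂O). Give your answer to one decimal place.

52.2

Flow: 31 L/min ÷ 60 = 0.5167 L/s.
Total PEEP = 14 cmH2O (set 12 + intrinsic 2); this is the baseline alveolar pressure.
Equation of motion (constant flow): PIP = Vt/C + R·V̇ + PEEP.
Vt/C = PIP − R·V̇ − PEEP = 30.9 − 15.1×0.5167 − 14 = 30.9 − 7.802 − 14 = 9.098 cmH2O.
C = Vt / 9.098 = 475 / 9.098 = 52.209 mL/cmH2O.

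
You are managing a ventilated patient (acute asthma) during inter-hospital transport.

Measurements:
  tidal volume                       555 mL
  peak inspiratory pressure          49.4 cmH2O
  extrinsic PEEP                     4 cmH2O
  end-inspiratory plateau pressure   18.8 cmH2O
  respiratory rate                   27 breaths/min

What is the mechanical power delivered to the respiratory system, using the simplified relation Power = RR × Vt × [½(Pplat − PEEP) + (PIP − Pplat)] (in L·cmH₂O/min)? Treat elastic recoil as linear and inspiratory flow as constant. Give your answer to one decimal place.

Per-breath work = Vt × [½(Pplat−PEEP) + (PIP−Pplat)] = 0.555 × [0.5×14.8 + 30.6] = 0.555 × 38.0 = 21.09 L·cmH2O.
Power = 27 × 21.09 = 569.43 L·cmH2O/min.

569.4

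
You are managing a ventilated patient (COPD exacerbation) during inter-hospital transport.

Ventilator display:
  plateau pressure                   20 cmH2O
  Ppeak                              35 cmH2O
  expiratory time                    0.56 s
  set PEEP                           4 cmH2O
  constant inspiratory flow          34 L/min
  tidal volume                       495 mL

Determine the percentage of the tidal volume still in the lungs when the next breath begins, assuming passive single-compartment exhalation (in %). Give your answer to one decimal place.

Flow: 34 L/min ÷ 60 = 0.5667 L/s.
R = (PIP − Pplat)/V̇ = (35 − 20) / 0.5667 = 15.0/0.5667 = 26.469 cmH2O·s/L.
C = Vt/(Pplat − PEEP) = 495.0 / (20 − 4) = 495.0/16.0 = 30.938 mL/cmH2O.
τ = R × C = 26.469 × 0.03094 L/cmH2O = 0.819 s.
Fraction remaining at end-expiration = e^(−Te/τ) = e^(−0.56/0.819) = 0.5047 → 50.47%.

50.5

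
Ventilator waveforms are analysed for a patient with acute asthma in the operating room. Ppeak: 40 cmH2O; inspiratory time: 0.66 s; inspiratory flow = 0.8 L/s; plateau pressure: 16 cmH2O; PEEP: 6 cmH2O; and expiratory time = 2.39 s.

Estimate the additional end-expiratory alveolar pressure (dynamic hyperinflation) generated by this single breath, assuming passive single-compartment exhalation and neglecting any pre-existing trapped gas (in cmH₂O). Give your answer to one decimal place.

Vt = flow × Ti = 0.8 L/s × 0.66 s × 1000 mL/L = 528.0 mL.
R = (PIP − Pplat)/V̇ = (40 − 16) / 0.8 = 24.0/0.8 = 30.0 cmH2O·s/L.
C = Vt/(Pplat − PEEP) = 528.0 / (16 − 6) = 528.0/10.0 = 52.8 mL/cmH2O.
τ = R × C = 30.0 × 0.0528 L/cmH2O = 1.584 s.
Fraction remaining = e^(−Te/τ) = e^(−2.39/1.584) = 0.2212; trapped volume = 528.0 × 0.2212 = 116.79 mL.
Additional alveolar pressure from trapping ≈ V_trapped / C = 116.79 / 52.8 = 2.212 cmH2O.

2.2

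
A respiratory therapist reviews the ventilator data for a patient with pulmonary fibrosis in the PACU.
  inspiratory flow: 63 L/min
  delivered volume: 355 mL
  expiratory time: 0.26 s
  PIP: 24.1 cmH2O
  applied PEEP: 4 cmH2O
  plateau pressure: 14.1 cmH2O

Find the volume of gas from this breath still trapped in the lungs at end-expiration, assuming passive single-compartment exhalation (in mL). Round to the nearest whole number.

163

Flow: 63 L/min ÷ 60 = 1.05 L/s.
R = (PIP − Pplat)/V̇ = (24.1 − 14.1) / 1.05 = 10.0/1.05 = 9.524 cmH2O·s/L.
C = Vt/(Pplat − PEEP) = 355.0 / (14.1 − 4) = 355.0/10.1 = 35.149 mL/cmH2O.
τ = R × C = 9.524 × 0.03515 L/cmH2O = 0.3348 s.
Fraction remaining = e^(−Te/τ) = e^(−0.26/0.3348) = 0.46.
Trapped volume = 355.0 × 0.46 = 163.3 mL.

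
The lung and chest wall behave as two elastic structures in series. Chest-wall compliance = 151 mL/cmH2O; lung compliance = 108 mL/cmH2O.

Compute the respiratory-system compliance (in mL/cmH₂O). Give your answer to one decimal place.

63.0

Lung and chest wall are elastances in series: 1/Crs = 1/CL + 1/Ccw.
1/Crs = 1/108 + 1/151 = 0.01588.
Crs = 62.972 mL/cmH2O.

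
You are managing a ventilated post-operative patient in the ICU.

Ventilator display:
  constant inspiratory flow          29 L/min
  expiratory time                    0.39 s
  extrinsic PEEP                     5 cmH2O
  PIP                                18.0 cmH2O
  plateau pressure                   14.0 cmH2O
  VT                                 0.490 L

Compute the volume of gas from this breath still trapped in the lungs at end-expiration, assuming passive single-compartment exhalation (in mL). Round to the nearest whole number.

206

Flow: 29 L/min ÷ 60 = 0.4833 L/s.
R = (PIP − Pplat)/V̇ = (18.0 − 14.0) / 0.4833 = 4.0/0.4833 = 8.276 cmH2O·s/L.
C = Vt/(Pplat − PEEP) = 490.0 / (14.0 − 5) = 490.0/9.0 = 54.444 mL/cmH2O.
τ = R × C = 8.276 × 0.05444 L/cmH2O = 0.4505 s.
Fraction remaining = e^(−Te/τ) = e^(−0.39/0.4505) = 0.4208.
Trapped volume = 490.0 × 0.4208 = 206.19 mL.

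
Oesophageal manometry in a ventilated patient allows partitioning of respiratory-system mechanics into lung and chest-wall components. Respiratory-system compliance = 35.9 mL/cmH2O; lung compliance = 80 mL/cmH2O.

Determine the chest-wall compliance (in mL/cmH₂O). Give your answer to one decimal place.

1/Ccw = 1/Crs − 1/CL.
1/Ccw = 1/35.9 − 1/80 = 0.01536.
Ccw = 65.104 mL/cmH2O.

65.1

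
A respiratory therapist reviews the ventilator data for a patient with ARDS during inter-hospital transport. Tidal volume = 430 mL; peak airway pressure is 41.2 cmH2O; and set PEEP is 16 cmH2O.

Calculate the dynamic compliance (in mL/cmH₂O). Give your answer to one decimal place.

Dynamic compliance = Vt / (PIP − PEEP) = 430 / (41.2 − 16) = 430 / 25.2 = 17.063 mL/cmH2O.

17.1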